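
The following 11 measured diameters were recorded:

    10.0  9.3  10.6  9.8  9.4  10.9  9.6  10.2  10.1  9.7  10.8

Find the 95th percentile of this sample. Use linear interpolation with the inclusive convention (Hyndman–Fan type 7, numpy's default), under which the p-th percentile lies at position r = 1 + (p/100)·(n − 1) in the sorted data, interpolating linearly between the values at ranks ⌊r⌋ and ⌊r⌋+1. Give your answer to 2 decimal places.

Sorted: 9.3, 9.4, 9.6, 9.7, 9.8, 10.0, 10.1, 10.2, 10.6, 10.8, 10.9.
n = 11.
r = 1 + (95/100)·(11 − 1) = 1 + 9.5 = 10.5.
Rank 10 is 10.8 and rank 11 is 10.9.
Interpolate: 10.8 + 0.5·(10.9 − 10.8) = 10.8 + 0.5·0.1 = 10.85.

10.85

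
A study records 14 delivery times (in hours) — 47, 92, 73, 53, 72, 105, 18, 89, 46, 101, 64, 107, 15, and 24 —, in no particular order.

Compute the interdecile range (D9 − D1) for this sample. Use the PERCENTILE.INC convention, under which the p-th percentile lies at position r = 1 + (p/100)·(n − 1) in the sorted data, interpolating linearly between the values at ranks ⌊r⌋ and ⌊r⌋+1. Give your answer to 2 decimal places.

84.00

Sorted: 15, 18, 24, 46, 47, 53, 64, 72, 73, 89, 92, 101, 105, 107.
n = 14.
P10: r = 2.3; ranks 2–3 are 18, 24; interpolating gives 19.8.
P90: r = 12.7; ranks 12–13 are 101, 105; interpolating gives 103.8.
Difference: 103.8 − 19.8 = 84.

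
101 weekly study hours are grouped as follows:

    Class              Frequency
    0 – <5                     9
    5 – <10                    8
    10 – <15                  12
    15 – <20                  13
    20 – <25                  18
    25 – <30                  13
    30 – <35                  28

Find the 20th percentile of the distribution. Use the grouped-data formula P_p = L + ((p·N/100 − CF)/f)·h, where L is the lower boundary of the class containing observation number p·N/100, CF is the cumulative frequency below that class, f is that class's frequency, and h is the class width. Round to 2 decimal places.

11.33

N = 101; target position k = 20/100 · 101 = 20.2.
Cumulative frequencies: 9, 17, 29, 42, 60, 73, 101.
Observation 20.2 falls in the class 10 – <15.
L = 10, CF = 17, f = 12, h = 5.
P20 = 10 + ((20.2 − 17)/12)·5 = 10 + 1.33333 = 11.3333.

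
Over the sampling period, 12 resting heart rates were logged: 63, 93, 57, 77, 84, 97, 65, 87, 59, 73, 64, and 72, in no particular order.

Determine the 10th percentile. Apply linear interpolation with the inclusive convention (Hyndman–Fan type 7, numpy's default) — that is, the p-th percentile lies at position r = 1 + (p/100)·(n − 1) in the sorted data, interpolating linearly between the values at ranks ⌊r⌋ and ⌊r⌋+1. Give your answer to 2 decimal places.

59.40

Sorted: 57, 59, 63, 64, 65, 72, 73, 77, 84, 87, 93, 97.
n = 12.
r = 1 + (10/100)·(12 − 1) = 1 + 1.1 = 2.1.
Rank 2 is 59 and rank 3 is 63.
Interpolate: 59 + 0.1·(63 − 59) = 59 + 0.1·4 = 59.4.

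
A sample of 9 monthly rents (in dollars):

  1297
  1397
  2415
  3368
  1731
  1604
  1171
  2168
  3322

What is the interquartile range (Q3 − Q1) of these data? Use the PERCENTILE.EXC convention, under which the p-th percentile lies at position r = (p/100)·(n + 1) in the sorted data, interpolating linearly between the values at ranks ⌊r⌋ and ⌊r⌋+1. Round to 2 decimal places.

1521.50

Sorted: 1171, 1297, 1397, 1604, 1731, 2168, 2415, 3322, 3368.
n = 9.
P25: r = 2.5; ranks 2–3 are 1297, 1397; interpolating gives 1347.
P75: r = 7.5; ranks 7–8 are 2415, 3322; interpolating gives 2868.5.
Difference: 2868.5 − 1347 = 1521.5.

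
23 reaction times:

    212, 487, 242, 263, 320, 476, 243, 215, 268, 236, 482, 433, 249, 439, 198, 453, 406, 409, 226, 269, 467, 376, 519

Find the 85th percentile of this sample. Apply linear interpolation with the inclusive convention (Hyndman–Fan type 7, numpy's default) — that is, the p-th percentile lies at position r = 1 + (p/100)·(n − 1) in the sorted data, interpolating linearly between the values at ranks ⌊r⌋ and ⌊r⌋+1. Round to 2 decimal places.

Sorted: 198, 212, 215, 226, 236, 242, 243, 249, 263, 268, 269, 320, 376, 406, 409, 433, 439, 453, 467, 476, 482, 487, 519.
n = 23.
r = 1 + (85/100)·(23 − 1) = 1 + 18.7 = 19.7.
Rank 19 is 467 and rank 20 is 476.
Interpolate: 467 + 0.7·(476 − 467) = 467 + 0.7·9 = 473.3.

473.30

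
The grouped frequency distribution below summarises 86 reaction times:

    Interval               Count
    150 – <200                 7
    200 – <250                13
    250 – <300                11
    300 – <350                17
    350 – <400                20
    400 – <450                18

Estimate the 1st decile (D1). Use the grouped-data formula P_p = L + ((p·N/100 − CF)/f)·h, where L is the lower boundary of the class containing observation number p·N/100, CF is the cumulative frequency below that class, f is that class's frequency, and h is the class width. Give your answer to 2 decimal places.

N = 86; target position k = 10/100 · 86 = 8.6.
Cumulative frequencies: 7, 20, 31, 48, 68, 86.
Observation 8.6 falls in the class 200 – <250.
L = 200, CF = 7, f = 13, h = 50.
P10 = 200 + ((8.6 − 7)/13)·50 = 200 + 6.15385 = 206.154.

206.15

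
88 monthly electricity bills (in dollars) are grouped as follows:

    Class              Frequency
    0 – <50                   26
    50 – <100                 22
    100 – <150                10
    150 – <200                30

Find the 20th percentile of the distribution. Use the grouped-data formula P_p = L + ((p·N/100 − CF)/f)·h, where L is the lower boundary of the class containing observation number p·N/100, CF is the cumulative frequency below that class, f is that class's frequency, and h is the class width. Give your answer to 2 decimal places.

N = 88; target position k = 20/100 · 88 = 17.6.
Cumulative frequencies: 26, 48, 58, 88.
Observation 17.6 falls in the class 0 – <50.
L = 0, CF = 0, f = 26, h = 50.
P20 = 0 + ((17.6 − 0)/26)·50 = 0 + 33.8462 = 33.8462.

33.85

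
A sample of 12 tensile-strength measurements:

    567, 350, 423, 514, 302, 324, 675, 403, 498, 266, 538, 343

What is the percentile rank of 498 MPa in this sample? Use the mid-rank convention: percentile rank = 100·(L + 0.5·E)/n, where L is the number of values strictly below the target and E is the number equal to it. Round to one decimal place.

Sorted: 266, 302, 324, 343, 350, 403, 423, 498, 514, 538, 567, 675.
Count below 498: L = 7; count equal: E = 1; n = 12.
Percentile rank = 100·(7 + 0.5·1)/12 = 100·7.5/12 = 62.5.

62.5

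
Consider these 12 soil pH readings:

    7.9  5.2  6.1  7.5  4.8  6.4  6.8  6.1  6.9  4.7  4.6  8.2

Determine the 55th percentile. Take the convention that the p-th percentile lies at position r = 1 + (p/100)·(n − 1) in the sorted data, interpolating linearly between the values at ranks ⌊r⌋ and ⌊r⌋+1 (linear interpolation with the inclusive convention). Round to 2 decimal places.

Sorted: 4.6, 4.7, 4.8, 5.2, 6.1, 6.1, 6.4, 6.8, 6.9, 7.5, 7.9, 8.2.
n = 12.
r = 1 + (55/100)·(12 − 1) = 1 + 6.05 = 7.05.
Rank 7 is 6.4 and rank 8 is 6.8.
Interpolate: 6.4 + 0.05·(6.8 − 6.4) = 6.4 + 0.05·0.4 = 6.42.

6.42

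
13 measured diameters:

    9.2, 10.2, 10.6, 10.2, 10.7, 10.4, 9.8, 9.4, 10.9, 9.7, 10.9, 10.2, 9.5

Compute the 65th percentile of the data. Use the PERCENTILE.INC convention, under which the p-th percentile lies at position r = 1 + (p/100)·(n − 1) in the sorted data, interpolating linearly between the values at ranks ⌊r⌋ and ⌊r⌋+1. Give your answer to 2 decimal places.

Sorted: 9.2, 9.4, 9.5, 9.7, 9.8, 10.2, 10.2, 10.2, 10.4, 10.6, 10.7, 10.9, 10.9.
n = 13.
r = 1 + (65/100)·(13 − 1) = 1 + 7.8 = 8.8.
Rank 8 is 10.2 and rank 9 is 10.4.
Interpolate: 10.2 + 0.8·(10.4 − 10.2) = 10.2 + 0.8·0.2 = 10.36.

10.36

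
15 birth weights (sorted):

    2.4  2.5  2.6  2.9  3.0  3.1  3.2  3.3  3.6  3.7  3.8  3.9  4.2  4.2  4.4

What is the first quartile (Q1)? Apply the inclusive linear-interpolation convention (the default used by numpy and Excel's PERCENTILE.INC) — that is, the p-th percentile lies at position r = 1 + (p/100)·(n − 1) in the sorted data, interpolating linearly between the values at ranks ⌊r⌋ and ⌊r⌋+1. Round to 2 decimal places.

n = 15.
r = 1 + (25/100)·(15 − 1) = 1 + 3.5 = 4.5.
Rank 4 is 2.9 and rank 5 is 3.0.
Interpolate: 2.9 + 0.5·(3.0 − 2.9) = 2.9 + 0.5·0.1 = 2.95.

2.95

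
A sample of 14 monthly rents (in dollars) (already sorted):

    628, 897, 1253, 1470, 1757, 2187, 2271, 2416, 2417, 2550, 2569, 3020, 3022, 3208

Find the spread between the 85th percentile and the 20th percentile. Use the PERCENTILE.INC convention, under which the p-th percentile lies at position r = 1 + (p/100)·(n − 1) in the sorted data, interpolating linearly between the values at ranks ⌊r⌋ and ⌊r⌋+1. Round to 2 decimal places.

1636.90

n = 14.
P20: r = 3.6; ranks 3–4 are 1253, 1470; interpolating gives 1383.2.
P85: r = 12.05; ranks 12–13 are 3020, 3022; interpolating gives 3020.1.
Difference: 3020.1 − 1383.2 = 1636.9.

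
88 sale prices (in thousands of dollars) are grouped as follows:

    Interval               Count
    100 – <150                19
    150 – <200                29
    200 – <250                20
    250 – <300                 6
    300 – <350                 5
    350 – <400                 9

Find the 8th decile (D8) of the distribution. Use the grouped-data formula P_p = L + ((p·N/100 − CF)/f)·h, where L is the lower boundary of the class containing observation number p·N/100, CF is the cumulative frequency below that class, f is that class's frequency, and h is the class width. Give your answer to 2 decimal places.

N = 88; target position k = 80/100 · 88 = 70.4.
Cumulative frequencies: 19, 48, 68, 74, 79, 88.
Observation 70.4 falls in the class 250 – <300.
L = 250, CF = 68, f = 6, h = 50.
P80 = 250 + ((70.4 − 68)/6)·50 = 250 + 20 = 270.

270.00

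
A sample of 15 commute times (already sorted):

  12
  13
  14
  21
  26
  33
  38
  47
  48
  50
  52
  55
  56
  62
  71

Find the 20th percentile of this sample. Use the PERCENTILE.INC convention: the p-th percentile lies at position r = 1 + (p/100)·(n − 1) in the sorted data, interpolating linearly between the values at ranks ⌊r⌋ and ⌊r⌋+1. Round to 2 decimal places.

19.60

n = 15.
r = 1 + (20/100)·(15 − 1) = 1 + 2.8 = 3.8.
Rank 3 is 14 and rank 4 is 21.
Interpolate: 14 + 0.8·(21 − 14) = 14 + 0.8·7 = 19.6.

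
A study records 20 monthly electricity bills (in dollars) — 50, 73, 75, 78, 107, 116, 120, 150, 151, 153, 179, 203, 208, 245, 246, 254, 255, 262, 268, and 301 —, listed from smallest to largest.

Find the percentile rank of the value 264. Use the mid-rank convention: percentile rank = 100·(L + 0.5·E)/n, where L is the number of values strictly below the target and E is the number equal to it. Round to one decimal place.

90.0

Count below 264: L = 18; count equal: E = 0; n = 20.
Percentile rank = 100·(18 + 0.5·0)/20 = 100·18/20 = 90.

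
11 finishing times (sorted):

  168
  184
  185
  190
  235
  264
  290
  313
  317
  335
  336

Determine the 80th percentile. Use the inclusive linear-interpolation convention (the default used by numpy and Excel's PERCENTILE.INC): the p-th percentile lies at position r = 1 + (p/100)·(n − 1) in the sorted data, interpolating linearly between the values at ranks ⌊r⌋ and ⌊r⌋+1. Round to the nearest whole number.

317

n = 11.
r = 1 + (80/100)·(11 − 1) = 1 + 8 = 9.
r is an integer, so P80 is the value at rank 9: 317.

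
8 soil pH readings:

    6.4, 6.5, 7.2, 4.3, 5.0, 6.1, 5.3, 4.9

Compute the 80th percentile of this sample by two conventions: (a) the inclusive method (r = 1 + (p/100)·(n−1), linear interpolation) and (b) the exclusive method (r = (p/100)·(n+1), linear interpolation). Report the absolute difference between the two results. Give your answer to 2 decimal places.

0.18

Sorted: 4.3, 4.9, 5.0, 5.3, 6.1, 6.4, 6.5, 7.2.
n = 8.
(a) r = 6.6; between ranks 6 (6.4) and 7 (6.5): 6.46.
(b) r = 7.2; between ranks 7 (6.5) and 8 (7.2): 6.64.
|6.46 − 6.64| = 0.18.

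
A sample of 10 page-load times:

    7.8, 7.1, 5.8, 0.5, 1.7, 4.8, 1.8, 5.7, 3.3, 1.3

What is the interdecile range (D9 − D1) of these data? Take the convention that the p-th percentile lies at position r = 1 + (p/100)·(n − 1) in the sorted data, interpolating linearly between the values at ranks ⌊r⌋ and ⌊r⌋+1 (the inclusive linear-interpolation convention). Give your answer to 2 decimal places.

Sorted: 0.5, 1.3, 1.7, 1.8, 3.3, 4.8, 5.7, 5.8, 7.1, 7.8.
n = 10.
P10: r = 1.9; ranks 1–2 are 0.5, 1.3; interpolating gives 1.22.
P90: r = 9.1; ranks 9–10 are 7.1, 7.8; interpolating gives 7.17.
Difference: 7.17 − 1.22 = 5.95.

5.95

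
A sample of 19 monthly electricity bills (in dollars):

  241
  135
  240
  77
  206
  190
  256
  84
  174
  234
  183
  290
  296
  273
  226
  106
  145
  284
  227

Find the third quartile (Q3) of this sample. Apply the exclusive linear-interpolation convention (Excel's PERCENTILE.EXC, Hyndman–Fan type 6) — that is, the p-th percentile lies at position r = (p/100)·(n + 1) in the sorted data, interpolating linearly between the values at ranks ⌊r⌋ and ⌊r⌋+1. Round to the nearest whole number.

256

Sorted: 77, 84, 106, 135, 145, 174, 183, 190, 206, 226, 227, 234, 240, 241, 256, 273, 284, 290, 296.
n = 19.
r = (75/100)·(19 + 1) = 15.
r is an integer, so P75 is the value at rank 15: 256.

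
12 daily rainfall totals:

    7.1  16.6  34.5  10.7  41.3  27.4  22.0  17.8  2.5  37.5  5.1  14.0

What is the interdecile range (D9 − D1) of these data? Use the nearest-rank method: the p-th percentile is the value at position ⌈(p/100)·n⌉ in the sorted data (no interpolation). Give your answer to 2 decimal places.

32.40

Sorted: 2.5, 5.1, 7.1, 10.7, 14.0, 16.6, 17.8, 22.0, 27.4, 34.5, 37.5, 41.3.
n = 12.
P10: rank ⌈10/100·12⌉ = 2 → 5.1.
P90: rank ⌈90/100·12⌉ = 11 → 37.5.
Difference: 37.5 − 5.1 = 32.4.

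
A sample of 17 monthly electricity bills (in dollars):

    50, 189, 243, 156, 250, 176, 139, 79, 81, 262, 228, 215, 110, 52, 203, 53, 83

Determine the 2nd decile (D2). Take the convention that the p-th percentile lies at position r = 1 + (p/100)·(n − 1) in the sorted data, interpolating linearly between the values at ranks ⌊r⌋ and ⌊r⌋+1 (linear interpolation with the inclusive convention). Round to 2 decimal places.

Sorted: 50, 52, 53, 79, 81, 83, 110, 139, 156, 176, 189, 203, 215, 228, 243, 250, 262.
n = 17.
r = 1 + (20/100)·(17 − 1) = 1 + 3.2 = 4.2.
Rank 4 is 79 and rank 5 is 81.
Interpolate: 79 + 0.2·(81 − 79) = 79 + 0.2·2 = 79.4.

79.40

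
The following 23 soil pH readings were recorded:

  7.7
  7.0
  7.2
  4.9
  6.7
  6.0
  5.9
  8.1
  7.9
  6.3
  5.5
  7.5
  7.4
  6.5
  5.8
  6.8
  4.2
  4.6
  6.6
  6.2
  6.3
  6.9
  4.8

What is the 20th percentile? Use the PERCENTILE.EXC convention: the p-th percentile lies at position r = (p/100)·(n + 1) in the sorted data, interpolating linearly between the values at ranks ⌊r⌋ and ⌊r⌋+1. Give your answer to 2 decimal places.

5.38

Sorted: 4.2, 4.6, 4.8, 4.9, 5.5, 5.8, 5.9, 6.0, 6.2, 6.3, 6.3, 6.5, 6.6, 6.7, 6.8, 6.9, 7.0, 7.2, 7.4, 7.5, 7.7, 7.9, 8.1.
n = 23.
r = (20/100)·(23 + 1) = 4.8.
Rank 4 is 4.9 and rank 5 is 5.5.
Interpolate: 4.9 + 0.8·(5.5 − 4.9) = 4.9 + 0.8·0.6 = 5.38.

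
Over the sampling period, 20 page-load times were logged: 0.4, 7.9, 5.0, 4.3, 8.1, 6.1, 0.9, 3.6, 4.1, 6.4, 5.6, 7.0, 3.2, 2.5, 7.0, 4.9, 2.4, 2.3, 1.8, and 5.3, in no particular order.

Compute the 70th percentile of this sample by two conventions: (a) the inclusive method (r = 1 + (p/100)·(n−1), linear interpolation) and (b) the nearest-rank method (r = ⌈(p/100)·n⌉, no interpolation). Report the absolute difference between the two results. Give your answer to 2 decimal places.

Sorted: 0.4, 0.9, 1.8, 2.3, 2.4, 2.5, 3.2, 3.6, 4.1, 4.3, 4.9, 5.0, 5.3, 5.6, 6.1, 6.4, 7.0, 7.0, 7.9, 8.1.
n = 20.
(a) r = 14.3; between ranks 14 (5.6) and 15 (6.1): 5.75.
(b) the nearest-rank method: rank 14 → 5.6.
|5.75 − 5.6| = 0.15.

0.15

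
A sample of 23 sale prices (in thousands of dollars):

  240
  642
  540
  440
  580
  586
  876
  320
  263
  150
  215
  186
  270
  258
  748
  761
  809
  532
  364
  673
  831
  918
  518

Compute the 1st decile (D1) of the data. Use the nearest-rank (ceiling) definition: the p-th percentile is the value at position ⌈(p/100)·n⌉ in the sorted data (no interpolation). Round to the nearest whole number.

Sorted: 150, 186, 215, 240, 258, 263, 270, 320, 364, 440, 518, 532, 540, 580, 586, 642, 673, 748, 761, 809, 831, 876, 918.
n = 23.
Position = ⌈10/100 · 23⌉ = ⌈2.3⌉ = 3.
The value at rank 3 is 215.

215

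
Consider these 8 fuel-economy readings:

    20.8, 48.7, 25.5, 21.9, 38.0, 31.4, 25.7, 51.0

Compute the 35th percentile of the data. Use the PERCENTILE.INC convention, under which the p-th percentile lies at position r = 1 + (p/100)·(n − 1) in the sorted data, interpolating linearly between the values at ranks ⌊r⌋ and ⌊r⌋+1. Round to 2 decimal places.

Sorted: 20.8, 21.9, 25.5, 25.7, 31.4, 38.0, 48.7, 51.0.
n = 8.
r = 1 + (35/100)·(8 − 1) = 1 + 2.45 = 3.45.
Rank 3 is 25.5 and rank 4 is 25.7.
Interpolate: 25.5 + 0.45·(25.7 − 25.5) = 25.5 + 0.45·0.2 = 25.59.

25.59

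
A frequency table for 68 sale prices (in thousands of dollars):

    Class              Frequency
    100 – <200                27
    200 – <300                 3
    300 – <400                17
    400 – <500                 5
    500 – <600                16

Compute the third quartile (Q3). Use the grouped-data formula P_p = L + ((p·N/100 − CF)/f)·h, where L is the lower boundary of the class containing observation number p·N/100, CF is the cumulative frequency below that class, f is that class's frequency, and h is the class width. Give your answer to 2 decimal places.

N = 68; target position k = 75/100 · 68 = 51.
Cumulative frequencies: 27, 30, 47, 52, 68.
Observation 51 falls in the class 400 – <500.
L = 400, CF = 47, f = 5, h = 100.
P75 = 400 + ((51 − 47)/5)·100 = 400 + 80 = 480.

480.00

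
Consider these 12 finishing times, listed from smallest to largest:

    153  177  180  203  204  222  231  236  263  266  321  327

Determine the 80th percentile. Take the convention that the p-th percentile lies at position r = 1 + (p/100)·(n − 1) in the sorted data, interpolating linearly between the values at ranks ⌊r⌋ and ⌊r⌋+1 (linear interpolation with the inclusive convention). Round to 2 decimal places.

n = 12.
r = 1 + (80/100)·(12 − 1) = 1 + 8.8 = 9.8.
Rank 9 is 263 and rank 10 is 266.
Interpolate: 263 + 0.8·(266 − 263) = 263 + 0.8·3 = 265.4.

265.40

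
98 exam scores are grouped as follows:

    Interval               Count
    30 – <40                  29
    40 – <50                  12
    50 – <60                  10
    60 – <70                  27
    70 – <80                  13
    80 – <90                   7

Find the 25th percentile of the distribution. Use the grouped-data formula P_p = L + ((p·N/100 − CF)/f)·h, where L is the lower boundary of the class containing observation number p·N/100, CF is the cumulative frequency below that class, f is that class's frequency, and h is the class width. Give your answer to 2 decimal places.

N = 98; target position k = 25/100 · 98 = 24.5.
Cumulative frequencies: 29, 41, 51, 78, 91, 98.
Observation 24.5 falls in the class 30 – <40.
L = 30, CF = 0, f = 29, h = 10.
P25 = 30 + ((24.5 − 0)/29)·10 = 30 + 8.44828 = 38.4483.

38.45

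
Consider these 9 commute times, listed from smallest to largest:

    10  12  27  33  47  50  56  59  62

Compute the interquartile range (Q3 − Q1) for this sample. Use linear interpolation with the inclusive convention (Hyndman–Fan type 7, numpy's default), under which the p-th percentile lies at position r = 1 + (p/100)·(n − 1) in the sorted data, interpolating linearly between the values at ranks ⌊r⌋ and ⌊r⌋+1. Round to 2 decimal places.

29.00

n = 9.
P25: r = 3 (integer) → 27.
P75: r = 7 (integer) → 56.
Difference: 56 − 27 = 29.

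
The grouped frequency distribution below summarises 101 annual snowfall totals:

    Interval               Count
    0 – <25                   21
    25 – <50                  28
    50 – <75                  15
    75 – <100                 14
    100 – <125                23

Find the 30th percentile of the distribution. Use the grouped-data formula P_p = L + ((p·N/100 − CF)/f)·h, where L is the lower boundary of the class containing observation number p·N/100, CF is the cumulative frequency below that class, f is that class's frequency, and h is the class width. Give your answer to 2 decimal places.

N = 101; target position k = 30/100 · 101 = 30.3.
Cumulative frequencies: 21, 49, 64, 78, 101.
Observation 30.3 falls in the class 25 – <50.
L = 25, CF = 21, f = 28, h = 25.
P30 = 25 + ((30.3 − 21)/28)·25 = 25 + 8.30357 = 33.3036.

33.30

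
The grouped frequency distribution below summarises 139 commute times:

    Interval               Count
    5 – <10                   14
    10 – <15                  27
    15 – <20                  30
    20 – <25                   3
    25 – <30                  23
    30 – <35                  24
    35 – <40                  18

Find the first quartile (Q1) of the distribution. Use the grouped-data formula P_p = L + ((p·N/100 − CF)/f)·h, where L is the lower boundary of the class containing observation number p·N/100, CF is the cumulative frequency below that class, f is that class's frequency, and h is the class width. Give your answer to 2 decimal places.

13.84

N = 139; target position k = 25/100 · 139 = 34.75.
Cumulative frequencies: 14, 41, 71, 74, 97, 121, 139.
Observation 34.75 falls in the class 10 – <15.
L = 10, CF = 14, f = 27, h = 5.
P25 = 10 + ((34.75 − 14)/27)·5 = 10 + 3.84259 = 13.8426.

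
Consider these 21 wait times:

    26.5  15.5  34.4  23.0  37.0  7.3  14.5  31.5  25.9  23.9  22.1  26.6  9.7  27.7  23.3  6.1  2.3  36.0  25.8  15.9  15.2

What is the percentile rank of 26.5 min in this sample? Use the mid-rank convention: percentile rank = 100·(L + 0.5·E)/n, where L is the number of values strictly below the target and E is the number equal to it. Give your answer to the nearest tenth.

Sorted: 2.3, 6.1, 7.3, 9.7, 14.5, 15.2, 15.5, 15.9, 22.1, 23.0, 23.3, 23.9, 25.8, 25.9, 26.5, 26.6, 27.7, 31.5, 34.4, 36.0, 37.0.
Count below 26.5: L = 14; count equal: E = 1; n = 21.
Percentile rank = 100·(14 + 0.5·1)/21 = 100·14.5/21 = 69.05.

69.0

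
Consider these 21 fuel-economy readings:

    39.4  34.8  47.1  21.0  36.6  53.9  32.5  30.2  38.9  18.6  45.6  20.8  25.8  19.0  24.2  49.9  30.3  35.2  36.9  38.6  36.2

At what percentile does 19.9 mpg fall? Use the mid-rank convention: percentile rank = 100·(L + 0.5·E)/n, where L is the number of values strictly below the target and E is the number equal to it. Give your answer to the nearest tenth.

9.5

Sorted: 18.6, 19.0, 20.8, 21.0, 24.2, 25.8, 30.2, 30.3, 32.5, 34.8, 35.2, 36.2, 36.6, 36.9, 38.6, 38.9, 39.4, 45.6, 47.1, 49.9, 53.9.
Count below 19.9: L = 2; count equal: E = 0; n = 21.
Percentile rank = 100·(2 + 0.5·0)/21 = 100·2/21 = 9.524.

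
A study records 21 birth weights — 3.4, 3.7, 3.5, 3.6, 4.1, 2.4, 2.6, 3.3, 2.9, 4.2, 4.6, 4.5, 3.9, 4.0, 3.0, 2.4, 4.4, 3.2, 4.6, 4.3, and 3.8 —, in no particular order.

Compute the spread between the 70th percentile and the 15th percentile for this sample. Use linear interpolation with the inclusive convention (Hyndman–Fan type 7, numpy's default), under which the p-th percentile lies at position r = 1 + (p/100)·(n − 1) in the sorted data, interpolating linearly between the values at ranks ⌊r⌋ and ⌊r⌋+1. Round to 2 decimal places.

Sorted: 2.4, 2.4, 2.6, 2.9, 3.0, 3.2, 3.3, 3.4, 3.5, 3.6, 3.7, 3.8, 3.9, 4.0, 4.1, 4.2, 4.3, 4.4, 4.5, 4.6, 4.6.
n = 21.
P15: r = 4 (integer) → 2.9.
P70: r = 15 (integer) → 4.1.
Difference: 4.1 − 2.9 = 1.2.

1.20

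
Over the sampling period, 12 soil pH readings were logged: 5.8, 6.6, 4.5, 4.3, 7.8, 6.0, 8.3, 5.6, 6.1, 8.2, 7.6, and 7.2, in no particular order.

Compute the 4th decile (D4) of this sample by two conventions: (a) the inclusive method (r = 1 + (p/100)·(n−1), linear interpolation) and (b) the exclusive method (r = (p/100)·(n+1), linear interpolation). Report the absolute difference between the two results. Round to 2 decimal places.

0.02

Sorted: 4.3, 4.5, 5.6, 5.8, 6.0, 6.1, 6.6, 7.2, 7.6, 7.8, 8.2, 8.3.
n = 12.
(a) r = 5.4; between ranks 5 (6.0) and 6 (6.1): 6.04.
(b) r = 5.2; between ranks 5 (6.0) and 6 (6.1): 6.02.
|6.04 − 6.02| = 0.02.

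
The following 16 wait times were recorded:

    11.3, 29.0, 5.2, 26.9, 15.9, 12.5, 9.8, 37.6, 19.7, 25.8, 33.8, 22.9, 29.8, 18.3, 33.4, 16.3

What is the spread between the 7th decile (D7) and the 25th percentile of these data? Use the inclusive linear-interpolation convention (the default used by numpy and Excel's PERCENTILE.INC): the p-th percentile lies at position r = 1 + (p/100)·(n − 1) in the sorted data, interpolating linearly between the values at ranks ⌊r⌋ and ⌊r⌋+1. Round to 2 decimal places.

12.90

Sorted: 5.2, 9.8, 11.3, 12.5, 15.9, 16.3, 18.3, 19.7, 22.9, 25.8, 26.9, 29.0, 29.8, 33.4, 33.8, 37.6.
n = 16.
P25: r = 4.75; ranks 4–5 are 12.5, 15.9; interpolating gives 15.05.
P70: r = 11.5; ranks 11–12 are 26.9, 29.0; interpolating gives 27.95.
Difference: 27.95 − 15.05 = 12.9.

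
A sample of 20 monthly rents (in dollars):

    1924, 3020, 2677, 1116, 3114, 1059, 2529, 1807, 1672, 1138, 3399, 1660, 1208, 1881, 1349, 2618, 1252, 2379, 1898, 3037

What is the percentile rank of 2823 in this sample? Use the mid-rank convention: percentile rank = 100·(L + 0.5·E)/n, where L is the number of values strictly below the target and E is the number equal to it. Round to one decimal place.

Sorted: 1059, 1116, 1138, 1208, 1252, 1349, 1660, 1672, 1807, 1881, 1898, 1924, 2379, 2529, 2618, 2677, 3020, 3037, 3114, 3399.
Count below 2823: L = 16; count equal: E = 0; n = 20.
Percentile rank = 100·(16 + 0.5·0)/20 = 100·16/20 = 80.

80.0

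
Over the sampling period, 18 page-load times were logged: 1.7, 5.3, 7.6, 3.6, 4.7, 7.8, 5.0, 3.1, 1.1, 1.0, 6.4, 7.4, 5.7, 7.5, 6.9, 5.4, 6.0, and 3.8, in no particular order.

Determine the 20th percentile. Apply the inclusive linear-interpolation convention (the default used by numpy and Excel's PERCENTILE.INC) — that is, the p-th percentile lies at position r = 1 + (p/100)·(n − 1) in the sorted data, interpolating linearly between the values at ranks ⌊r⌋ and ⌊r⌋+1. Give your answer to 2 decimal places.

Sorted: 1.0, 1.1, 1.7, 3.1, 3.6, 3.8, 4.7, 5.0, 5.3, 5.4, 5.7, 6.0, 6.4, 6.9, 7.4, 7.5, 7.6, 7.8.
n = 18.
r = 1 + (20/100)·(18 − 1) = 1 + 3.4 = 4.4.
Rank 4 is 3.1 and rank 5 is 3.6.
Interpolate: 3.1 + 0.4·(3.6 − 3.1) = 3.1 + 0.4·0.5 = 3.3.

3.30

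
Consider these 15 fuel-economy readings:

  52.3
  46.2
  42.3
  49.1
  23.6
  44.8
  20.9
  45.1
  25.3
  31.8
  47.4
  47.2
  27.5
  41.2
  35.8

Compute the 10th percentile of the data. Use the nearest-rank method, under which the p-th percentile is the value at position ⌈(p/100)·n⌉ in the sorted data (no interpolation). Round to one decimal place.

Sorted: 20.9, 23.6, 25.3, 27.5, 31.8, 35.8, 41.2, 42.3, 44.8, 45.1, 46.2, 47.2, 47.4, 49.1, 52.3.
n = 15.
Position = ⌈10/100 · 15⌉ = ⌈1.5⌉ = 2.
The value at rank 2 is 23.6.

23.6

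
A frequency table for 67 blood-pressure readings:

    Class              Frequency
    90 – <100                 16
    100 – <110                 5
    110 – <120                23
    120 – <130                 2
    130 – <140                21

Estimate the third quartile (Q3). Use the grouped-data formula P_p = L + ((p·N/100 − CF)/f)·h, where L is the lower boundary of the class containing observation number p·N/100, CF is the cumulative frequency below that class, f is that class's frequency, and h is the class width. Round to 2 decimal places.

N = 67; target position k = 75/100 · 67 = 50.25.
Cumulative frequencies: 16, 21, 44, 46, 67.
Observation 50.25 falls in the class 130 – <140.
L = 130, CF = 46, f = 21, h = 10.
P75 = 130 + ((50.25 − 46)/21)·10 = 130 + 2.02381 = 132.024.

132.02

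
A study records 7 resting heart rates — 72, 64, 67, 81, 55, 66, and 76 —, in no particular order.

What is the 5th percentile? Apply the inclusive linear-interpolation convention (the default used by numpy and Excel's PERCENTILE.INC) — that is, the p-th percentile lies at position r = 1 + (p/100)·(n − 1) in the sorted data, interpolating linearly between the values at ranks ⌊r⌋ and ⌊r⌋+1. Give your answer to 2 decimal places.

57.70

Sorted: 55, 64, 66, 67, 72, 76, 81.
n = 7.
r = 1 + (5/100)·(7 − 1) = 1 + 0.3 = 1.3.
Rank 1 is 55 and rank 2 is 64.
Interpolate: 55 + 0.3·(64 − 55) = 55 + 0.3·9 = 57.7.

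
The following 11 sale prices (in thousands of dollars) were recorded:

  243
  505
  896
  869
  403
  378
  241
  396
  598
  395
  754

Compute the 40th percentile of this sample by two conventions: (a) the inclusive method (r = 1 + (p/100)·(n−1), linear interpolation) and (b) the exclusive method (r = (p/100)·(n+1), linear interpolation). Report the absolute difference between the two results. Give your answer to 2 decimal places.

0.20

Sorted: 241, 243, 378, 395, 396, 403, 505, 598, 754, 869, 896.
n = 11.
(a) r = 5 → value at rank 5 = 396.
(b) r = 4.8; between ranks 4 (395) and 5 (396): 395.8.
|396 − 395.8| = 0.2.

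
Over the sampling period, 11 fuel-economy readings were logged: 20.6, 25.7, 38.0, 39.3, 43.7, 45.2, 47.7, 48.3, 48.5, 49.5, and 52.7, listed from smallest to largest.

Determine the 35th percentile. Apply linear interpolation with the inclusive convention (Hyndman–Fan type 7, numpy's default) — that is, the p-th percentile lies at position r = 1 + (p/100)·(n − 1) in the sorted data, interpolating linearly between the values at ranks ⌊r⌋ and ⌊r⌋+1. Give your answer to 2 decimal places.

41.50

n = 11.
r = 1 + (35/100)·(11 − 1) = 1 + 3.5 = 4.5.
Rank 4 is 39.3 and rank 5 is 43.7.
Interpolate: 39.3 + 0.5·(43.7 − 39.3) = 39.3 + 0.5·4.4 = 41.5.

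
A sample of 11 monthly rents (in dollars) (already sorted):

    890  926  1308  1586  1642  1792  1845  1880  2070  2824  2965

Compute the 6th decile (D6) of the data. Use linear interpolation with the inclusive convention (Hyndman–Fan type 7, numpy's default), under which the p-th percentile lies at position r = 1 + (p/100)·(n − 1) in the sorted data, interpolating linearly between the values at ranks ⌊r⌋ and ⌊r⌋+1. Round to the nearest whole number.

n = 11.
r = 1 + (60/100)·(11 − 1) = 1 + 6 = 7.
r is an integer, so P60 is the value at rank 7: 1845.

1845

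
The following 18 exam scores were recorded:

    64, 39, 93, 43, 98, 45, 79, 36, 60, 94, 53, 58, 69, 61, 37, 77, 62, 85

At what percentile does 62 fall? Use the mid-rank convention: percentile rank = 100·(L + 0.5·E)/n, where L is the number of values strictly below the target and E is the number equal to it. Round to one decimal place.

Sorted: 36, 37, 39, 43, 45, 53, 58, 60, 61, 62, 64, 69, 77, 79, 85, 93, 94, 98.
Count below 62: L = 9; count equal: E = 1; n = 18.
Percentile rank = 100·(9 + 0.5·1)/18 = 100·9.5/18 = 52.78.

52.8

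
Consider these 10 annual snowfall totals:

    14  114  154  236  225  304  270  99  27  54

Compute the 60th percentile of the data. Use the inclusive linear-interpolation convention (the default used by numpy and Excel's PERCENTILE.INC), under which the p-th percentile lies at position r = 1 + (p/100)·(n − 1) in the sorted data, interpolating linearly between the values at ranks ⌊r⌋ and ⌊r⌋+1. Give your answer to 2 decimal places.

182.40

Sorted: 14, 27, 54, 99, 114, 154, 225, 236, 270, 304.
n = 10.
r = 1 + (60/100)·(10 − 1) = 1 + 5.4 = 6.4.
Rank 6 is 154 and rank 7 is 225.
Interpolate: 154 + 0.4·(225 − 154) = 154 + 0.4·71 = 182.4.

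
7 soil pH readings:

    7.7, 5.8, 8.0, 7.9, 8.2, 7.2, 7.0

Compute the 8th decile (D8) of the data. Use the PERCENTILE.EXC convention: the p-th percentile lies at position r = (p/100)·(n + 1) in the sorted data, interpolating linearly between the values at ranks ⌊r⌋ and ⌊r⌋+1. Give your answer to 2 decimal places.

Sorted: 5.8, 7.0, 7.2, 7.7, 7.9, 8.0, 8.2.
n = 7.
r = (80/100)·(7 + 1) = 6.4.
Rank 6 is 8.0 and rank 7 is 8.2.
Interpolate: 8.0 + 0.4·(8.2 − 8.0) = 8.0 + 0.4·0.2 = 8.08.

8.08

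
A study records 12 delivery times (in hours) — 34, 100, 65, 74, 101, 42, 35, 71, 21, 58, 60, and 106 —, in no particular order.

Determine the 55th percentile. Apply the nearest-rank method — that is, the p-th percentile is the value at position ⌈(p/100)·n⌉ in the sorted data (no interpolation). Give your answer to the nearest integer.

65

Sorted: 21, 34, 35, 42, 58, 60, 65, 71, 74, 100, 101, 106.
n = 12.
Position = ⌈55/100 · 12⌉ = ⌈6.6⌉ = 7.
The value at rank 7 is 65.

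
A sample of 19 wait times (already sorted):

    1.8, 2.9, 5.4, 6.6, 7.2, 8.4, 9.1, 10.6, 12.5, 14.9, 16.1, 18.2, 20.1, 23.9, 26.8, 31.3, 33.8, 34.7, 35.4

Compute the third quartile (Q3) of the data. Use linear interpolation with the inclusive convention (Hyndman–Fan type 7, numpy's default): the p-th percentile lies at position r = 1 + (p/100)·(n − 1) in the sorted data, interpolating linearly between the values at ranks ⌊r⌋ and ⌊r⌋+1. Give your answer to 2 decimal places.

25.35

n = 19.
r = 1 + (75/100)·(19 − 1) = 1 + 13.5 = 14.5.
Rank 14 is 23.9 and rank 15 is 26.8.
Interpolate: 23.9 + 0.5·(26.8 − 23.9) = 23.9 + 0.5·2.9 = 25.35.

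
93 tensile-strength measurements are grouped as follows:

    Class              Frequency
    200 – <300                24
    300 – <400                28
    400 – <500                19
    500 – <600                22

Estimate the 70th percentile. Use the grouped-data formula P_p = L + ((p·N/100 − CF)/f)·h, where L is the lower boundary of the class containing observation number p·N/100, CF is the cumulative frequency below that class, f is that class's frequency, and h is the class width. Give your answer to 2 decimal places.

N = 93; target position k = 70/100 · 93 = 65.1.
Cumulative frequencies: 24, 52, 71, 93.
Observation 65.1 falls in the class 400 – <500.
L = 400, CF = 52, f = 19, h = 100.
P70 = 400 + ((65.1 − 52)/19)·100 = 400 + 68.9474 = 468.947.

468.95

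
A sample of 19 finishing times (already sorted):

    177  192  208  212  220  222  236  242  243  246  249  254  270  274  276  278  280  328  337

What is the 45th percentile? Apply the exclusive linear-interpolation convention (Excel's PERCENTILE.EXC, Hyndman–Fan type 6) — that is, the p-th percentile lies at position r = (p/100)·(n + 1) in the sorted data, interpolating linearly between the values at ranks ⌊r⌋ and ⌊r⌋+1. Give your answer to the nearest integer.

243

n = 19.
r = (45/100)·(19 + 1) = 9.
r is an integer, so P45 is the value at rank 9: 243.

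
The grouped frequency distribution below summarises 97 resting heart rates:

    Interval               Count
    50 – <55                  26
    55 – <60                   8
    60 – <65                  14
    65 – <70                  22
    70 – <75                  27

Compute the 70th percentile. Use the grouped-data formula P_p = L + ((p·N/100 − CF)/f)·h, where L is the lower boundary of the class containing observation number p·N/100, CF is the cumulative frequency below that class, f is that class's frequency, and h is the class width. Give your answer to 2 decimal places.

N = 97; target position k = 70/100 · 97 = 67.9.
Cumulative frequencies: 26, 34, 48, 70, 97.
Observation 67.9 falls in the class 65 – <70.
L = 65, CF = 48, f = 22, h = 5.
P70 = 65 + ((67.9 − 48)/22)·5 = 65 + 4.52273 = 69.5227.

69.52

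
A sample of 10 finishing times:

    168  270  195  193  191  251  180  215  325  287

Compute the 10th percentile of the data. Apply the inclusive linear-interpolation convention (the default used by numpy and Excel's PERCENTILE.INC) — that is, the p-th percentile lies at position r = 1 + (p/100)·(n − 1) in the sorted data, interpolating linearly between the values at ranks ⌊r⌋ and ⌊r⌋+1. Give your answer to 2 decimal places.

Sorted: 168, 180, 191, 193, 195, 215, 251, 270, 287, 325.
n = 10.
r = 1 + (10/100)·(10 − 1) = 1 + 0.9 = 1.9.
Rank 1 is 168 and rank 2 is 180.
Interpolate: 168 + 0.9·(180 − 168) = 168 + 0.9·12 = 178.8.

178.80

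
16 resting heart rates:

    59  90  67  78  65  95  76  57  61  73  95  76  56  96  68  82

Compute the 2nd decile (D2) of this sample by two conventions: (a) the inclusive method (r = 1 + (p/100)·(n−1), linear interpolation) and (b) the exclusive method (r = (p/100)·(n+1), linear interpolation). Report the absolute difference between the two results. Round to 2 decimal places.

Sorted: 56, 57, 59, 61, 65, 67, 68, 73, 76, 76, 78, 82, 90, 95, 95, 96.
n = 16.
(a) r = 4 → value at rank 4 = 61.
(b) r = 3.4; between ranks 3 (59) and 4 (61): 59.8.
|61 − 59.8| = 1.2.

1.20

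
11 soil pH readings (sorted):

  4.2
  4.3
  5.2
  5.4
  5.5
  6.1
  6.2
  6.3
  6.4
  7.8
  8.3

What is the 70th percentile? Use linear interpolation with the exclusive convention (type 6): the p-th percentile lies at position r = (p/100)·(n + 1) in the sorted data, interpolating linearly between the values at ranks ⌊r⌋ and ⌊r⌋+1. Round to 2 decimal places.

n = 11.
r = (70/100)·(11 + 1) = 8.4.
Rank 8 is 6.3 and rank 9 is 6.4.
Interpolate: 6.3 + 0.4·(6.4 − 6.3) = 6.3 + 0.4·0.1 = 6.34.

6.34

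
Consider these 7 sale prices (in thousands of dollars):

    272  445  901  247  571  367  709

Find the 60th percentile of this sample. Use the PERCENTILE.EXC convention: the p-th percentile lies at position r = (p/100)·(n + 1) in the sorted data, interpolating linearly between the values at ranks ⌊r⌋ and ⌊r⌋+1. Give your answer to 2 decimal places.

Sorted: 247, 272, 367, 445, 571, 709, 901.
n = 7.
r = (60/100)·(7 + 1) = 4.8.
Rank 4 is 445 and rank 5 is 571.
Interpolate: 445 + 0.8·(571 − 445) = 445 + 0.8·126 = 545.8.

545.80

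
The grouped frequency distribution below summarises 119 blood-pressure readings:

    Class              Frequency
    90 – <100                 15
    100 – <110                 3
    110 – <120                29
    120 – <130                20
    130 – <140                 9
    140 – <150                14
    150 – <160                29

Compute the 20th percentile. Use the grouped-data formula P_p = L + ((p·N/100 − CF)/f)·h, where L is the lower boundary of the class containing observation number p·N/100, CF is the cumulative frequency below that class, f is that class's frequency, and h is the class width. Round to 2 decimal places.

112.00

N = 119; target position k = 20/100 · 119 = 23.8.
Cumulative frequencies: 15, 18, 47, 67, 76, 90, 119.
Observation 23.8 falls in the class 110 – <120.
L = 110, CF = 18, f = 29, h = 10.
P20 = 110 + ((23.8 − 18)/29)·10 = 110 + 2 = 112.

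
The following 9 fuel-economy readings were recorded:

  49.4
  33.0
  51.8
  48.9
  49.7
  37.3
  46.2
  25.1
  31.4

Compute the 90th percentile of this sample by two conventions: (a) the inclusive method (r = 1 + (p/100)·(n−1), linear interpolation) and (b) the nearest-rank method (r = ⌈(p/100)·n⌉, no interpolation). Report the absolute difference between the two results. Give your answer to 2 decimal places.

Sorted: 25.1, 31.4, 33.0, 37.3, 46.2, 48.9, 49.4, 49.7, 51.8.
n = 9.
(a) r = 8.2; between ranks 8 (49.7) and 9 (51.8): 50.12.
(b) the nearest-rank method: rank 9 → 51.8.
|50.12 − 51.8| = 1.68.

1.68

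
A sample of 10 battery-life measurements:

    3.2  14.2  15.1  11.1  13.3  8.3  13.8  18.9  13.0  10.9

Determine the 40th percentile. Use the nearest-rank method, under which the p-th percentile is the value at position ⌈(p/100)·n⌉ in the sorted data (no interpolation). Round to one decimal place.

Sorted: 3.2, 8.3, 10.9, 11.1, 13.0, 13.3, 13.8, 14.2, 15.1, 18.9.
n = 10.
Position = ⌈40/100 · 10⌉ = ⌈4⌉ = 4.
The value at rank 4 is 11.1.

11.1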